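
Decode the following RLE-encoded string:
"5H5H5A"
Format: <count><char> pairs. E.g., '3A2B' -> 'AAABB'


Expanding each <count><char> pair:
  5H -> 'HHHHH'
  5H -> 'HHHHH'
  5A -> 'AAAAA'

Decoded = HHHHHHHHHHAAAAA


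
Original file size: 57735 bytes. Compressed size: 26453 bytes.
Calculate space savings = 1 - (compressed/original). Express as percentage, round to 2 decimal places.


ratio = compressed/original = 26453/57735 = 0.45818
savings = 1 - ratio = 1 - 0.45818 = 0.54182
as a percentage: 0.54182 * 100 = 54.18%

Space savings = 1 - 26453/57735 = 54.18%


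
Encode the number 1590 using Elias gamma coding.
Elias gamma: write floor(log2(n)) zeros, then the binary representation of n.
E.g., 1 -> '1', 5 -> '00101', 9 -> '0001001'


num_bits = floor(log2(1590)) + 1 = 11
leading_zeros = num_bits - 1 = 10
binary(1590) = 11000110110

Elias gamma(1590) = '0000000000' + '11000110110' = 000000000011000110110 (21 bits)


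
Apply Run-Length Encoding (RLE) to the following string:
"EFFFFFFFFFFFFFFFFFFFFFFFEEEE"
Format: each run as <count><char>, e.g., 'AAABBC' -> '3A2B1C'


Scanning runs left to right:
  i=0: run of 'E' x 1 -> '1E'
  i=1: run of 'F' x 23 -> '23F'
  i=24: run of 'E' x 4 -> '4E'

RLE = 1E23F4E


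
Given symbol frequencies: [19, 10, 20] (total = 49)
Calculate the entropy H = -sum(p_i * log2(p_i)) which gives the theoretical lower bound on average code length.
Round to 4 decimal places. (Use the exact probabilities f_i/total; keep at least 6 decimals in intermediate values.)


Per-symbol terms -p_i * log2(p_i) with p_i = f_i/49:
  p = 19/49 = 0.387755: log2(p) = -1.366782, -p*log2(p) = 0.529977
  p = 10/49 = 0.204082: log2(p) = -2.292782, -p*log2(p) = 0.467915
  p = 20/49 = 0.408163: log2(p) = -1.292782, -p*log2(p) = 0.527666
H = 0.529977 + 0.467915 + 0.527666 = 1.525558

H = 1.5256 bits/symbol


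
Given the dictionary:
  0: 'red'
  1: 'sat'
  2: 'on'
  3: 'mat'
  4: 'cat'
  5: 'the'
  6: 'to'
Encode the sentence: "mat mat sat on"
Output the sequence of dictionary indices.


Look up each word in the dictionary:
  'mat' -> 3
  'mat' -> 3
  'sat' -> 1
  'on' -> 2

Encoded: [3, 3, 1, 2]


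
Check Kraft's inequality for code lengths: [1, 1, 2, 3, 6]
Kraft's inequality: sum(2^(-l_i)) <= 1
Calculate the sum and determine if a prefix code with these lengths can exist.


Sum = 2^(-1) + 2^(-1) + 2^(-2) + 2^(-3) + 2^(-6)
    = 0.5 + 0.5 + 0.25 + 0.125 + 0.015625
    = 89/64 = 1.390625
Since 1.390625 > 1, Kraft's inequality is NOT satisfied.
A prefix code with these lengths CANNOT exist.

Kraft sum = 1.390625. Not satisfied.


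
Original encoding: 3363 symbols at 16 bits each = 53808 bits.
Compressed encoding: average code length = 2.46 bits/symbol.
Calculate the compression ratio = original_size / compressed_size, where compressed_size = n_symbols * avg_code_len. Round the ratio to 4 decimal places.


original_size = n_symbols * orig_bits = 3363 * 16 = 53808 bits
compressed_size = n_symbols * avg_code_len = 3363 * 2.46 = 8272.98 bits
ratio = original_size / compressed_size = 53808 / 8272.98 = 6.5041

Compression ratio = 6.5041


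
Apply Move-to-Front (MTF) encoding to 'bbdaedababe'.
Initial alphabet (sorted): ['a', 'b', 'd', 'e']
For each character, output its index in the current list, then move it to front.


MTF encoding:
'b': index 1 in ['a', 'b', 'd', 'e'] -> ['b', 'a', 'd', 'e']
'b': index 0 in ['b', 'a', 'd', 'e'] -> ['b', 'a', 'd', 'e']
'd': index 2 in ['b', 'a', 'd', 'e'] -> ['d', 'b', 'a', 'e']
'a': index 2 in ['d', 'b', 'a', 'e'] -> ['a', 'd', 'b', 'e']
'e': index 3 in ['a', 'd', 'b', 'e'] -> ['e', 'a', 'd', 'b']
'd': index 2 in ['e', 'a', 'd', 'b'] -> ['d', 'e', 'a', 'b']
'a': index 2 in ['d', 'e', 'a', 'b'] -> ['a', 'd', 'e', 'b']
'b': index 3 in ['a', 'd', 'e', 'b'] -> ['b', 'a', 'd', 'e']
'a': index 1 in ['b', 'a', 'd', 'e'] -> ['a', 'b', 'd', 'e']
'b': index 1 in ['a', 'b', 'd', 'e'] -> ['b', 'a', 'd', 'e']
'e': index 3 in ['b', 'a', 'd', 'e'] -> ['e', 'b', 'a', 'd']


Output: [1, 0, 2, 2, 3, 2, 2, 3, 1, 1, 3]


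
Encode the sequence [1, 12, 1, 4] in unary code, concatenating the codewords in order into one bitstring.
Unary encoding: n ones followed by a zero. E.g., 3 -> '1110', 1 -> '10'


Encode each number as n ones followed by a terminating 0:
  1 -> 10 (2 bits)
  12 -> 1111111111110 (13 bits)
  1 -> 10 (2 bits)
  4 -> 11110 (5 bits)
Total length = 2 + 13 + 2 + 5 = 22 bits.

Unary([1, 12, 1, 4]) = 1011111111111101011110 (22 bits)


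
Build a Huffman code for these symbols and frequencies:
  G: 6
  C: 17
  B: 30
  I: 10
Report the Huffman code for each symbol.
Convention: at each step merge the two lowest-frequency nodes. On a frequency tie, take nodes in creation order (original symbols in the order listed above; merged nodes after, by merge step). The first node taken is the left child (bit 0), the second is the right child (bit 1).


Huffman tree construction:
Step 1: Merge G(6) + I(10) = 16
Step 2: Merge (G+I)(16) + C(17) = 33
Step 3: Merge B(30) + ((G+I)+C)(33) = 63
Read each symbol's code off the tree from the root (left child = 0, right child = 1).

Codes:
  G: 100 (length 3)
  C: 11 (length 2)
  B: 0 (length 1)
  I: 101 (length 3)
Average code length: 112/63 = 1.7778 bits/symbol


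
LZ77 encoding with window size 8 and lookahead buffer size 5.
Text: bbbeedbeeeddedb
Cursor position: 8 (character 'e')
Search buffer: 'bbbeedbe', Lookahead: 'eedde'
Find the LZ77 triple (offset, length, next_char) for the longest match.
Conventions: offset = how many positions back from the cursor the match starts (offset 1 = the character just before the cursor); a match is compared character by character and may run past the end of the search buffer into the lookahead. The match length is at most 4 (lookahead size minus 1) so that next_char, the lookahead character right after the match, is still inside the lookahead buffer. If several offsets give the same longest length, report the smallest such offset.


Try each offset into the search buffer:
  offset=1 (pos 7, char 'e'): match length 2
  offset=2 (pos 6, char 'b'): match length 0
  offset=3 (pos 5, char 'd'): match length 0
  offset=4 (pos 4, char 'e'): match length 1
  offset=5 (pos 3, char 'e'): match length 3
  offset=6 (pos 2, char 'b'): match length 0
  offset=7 (pos 1, char 'b'): match length 0
  offset=8 (pos 0, char 'b'): match length 0
Longest match has length 3 at offset 5.
next_char = character at position 8 + 3 = 11 -> 'd'

Best match: offset=5, length=3 (matching 'eed' starting at position 3)
LZ77 triple: (5, 3, 'd')


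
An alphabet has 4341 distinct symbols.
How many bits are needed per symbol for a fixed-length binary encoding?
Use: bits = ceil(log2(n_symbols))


log2(4341) = 12.0838
Bracket: 2^12 = 4096 < 4341 <= 2^13 = 8192
So ceil(log2(4341)) = 13

bits = ceil(log2(4341)) = ceil(12.0838) = 13 bits


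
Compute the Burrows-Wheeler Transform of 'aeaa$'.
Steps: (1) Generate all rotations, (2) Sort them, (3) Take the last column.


Rotations (sorted):
  0: $aeaa -> last char: a
  1: a$aea -> last char: a
  2: aa$ae -> last char: e
  3: aeaa$ -> last char: $
  4: eaa$a -> last char: a


BWT = aae$a


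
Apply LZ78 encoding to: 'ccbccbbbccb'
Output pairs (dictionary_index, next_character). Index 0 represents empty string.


LZ78 encoding steps:
Dictionary: {0: ''}
Step 1: w='' (idx 0), next='c' -> output (0, 'c'), add 'c' as idx 1
Step 2: w='c' (idx 1), next='b' -> output (1, 'b'), add 'cb' as idx 2
Step 3: w='c' (idx 1), next='c' -> output (1, 'c'), add 'cc' as idx 3
Step 4: w='' (idx 0), next='b' -> output (0, 'b'), add 'b' as idx 4
Step 5: w='b' (idx 4), next='b' -> output (4, 'b'), add 'bb' as idx 5
Step 6: w='cc' (idx 3), next='b' -> output (3, 'b'), add 'ccb' as idx 6


Encoded: [(0, 'c'), (1, 'b'), (1, 'c'), (0, 'b'), (4, 'b'), (3, 'b')]


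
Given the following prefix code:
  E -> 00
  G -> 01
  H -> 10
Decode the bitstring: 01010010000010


Decoding step by step:
Bits 01 -> G
Bits 01 -> G
Bits 00 -> E
Bits 10 -> H
Bits 00 -> E
Bits 00 -> E
Bits 10 -> H


Decoded message: GGEHEEH


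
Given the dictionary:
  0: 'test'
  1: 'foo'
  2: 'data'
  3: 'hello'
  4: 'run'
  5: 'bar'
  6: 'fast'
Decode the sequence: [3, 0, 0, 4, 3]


Look up each index in the dictionary:
  3 -> 'hello'
  0 -> 'test'
  0 -> 'test'
  4 -> 'run'
  3 -> 'hello'

Decoded: "hello test test run hello"


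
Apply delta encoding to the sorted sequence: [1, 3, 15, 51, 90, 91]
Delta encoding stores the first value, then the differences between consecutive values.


First value: 1
Deltas:
  3 - 1 = 2
  15 - 3 = 12
  51 - 15 = 36
  90 - 51 = 39
  91 - 90 = 1


Delta encoded: [1, 2, 12, 36, 39, 1]


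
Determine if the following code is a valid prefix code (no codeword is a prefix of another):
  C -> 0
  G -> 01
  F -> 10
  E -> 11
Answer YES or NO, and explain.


Checking each pair (does one codeword prefix another?):
  C='0' vs G='01': prefix -- VIOLATION

NO -- this is NOT a valid prefix code. C (0) is a prefix of G (01).


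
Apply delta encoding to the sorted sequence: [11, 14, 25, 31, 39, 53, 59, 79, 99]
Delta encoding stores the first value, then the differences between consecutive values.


First value: 11
Deltas:
  14 - 11 = 3
  25 - 14 = 11
  31 - 25 = 6
  39 - 31 = 8
  53 - 39 = 14
  59 - 53 = 6
  79 - 59 = 20
  99 - 79 = 20


Delta encoded: [11, 3, 11, 6, 8, 14, 6, 20, 20]


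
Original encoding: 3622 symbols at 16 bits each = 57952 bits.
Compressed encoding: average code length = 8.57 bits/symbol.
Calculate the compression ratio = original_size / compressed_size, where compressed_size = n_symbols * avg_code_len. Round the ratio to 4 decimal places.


original_size = n_symbols * orig_bits = 3622 * 16 = 57952 bits
compressed_size = n_symbols * avg_code_len = 3622 * 8.57 = 31040.54 bits
ratio = original_size / compressed_size = 57952 / 31040.54 = 1.867

Compression ratio = 1.867


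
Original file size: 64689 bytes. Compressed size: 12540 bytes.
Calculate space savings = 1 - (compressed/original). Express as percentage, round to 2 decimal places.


ratio = compressed/original = 12540/64689 = 0.193851
savings = 1 - ratio = 1 - 0.193851 = 0.806149
as a percentage: 0.806149 * 100 = 80.61%

Space savings = 1 - 12540/64689 = 80.61%


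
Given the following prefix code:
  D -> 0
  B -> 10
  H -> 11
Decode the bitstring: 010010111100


Decoding step by step:
Bits 0 -> D
Bits 10 -> B
Bits 0 -> D
Bits 10 -> B
Bits 11 -> H
Bits 11 -> H
Bits 0 -> D
Bits 0 -> D


Decoded message: DBDBHHDD


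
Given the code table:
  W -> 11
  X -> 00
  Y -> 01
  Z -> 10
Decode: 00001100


Decoding:
00 -> X
00 -> X
11 -> W
00 -> X


Result: XXWX


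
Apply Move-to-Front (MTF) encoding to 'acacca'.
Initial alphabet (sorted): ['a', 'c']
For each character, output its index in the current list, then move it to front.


MTF encoding:
'a': index 0 in ['a', 'c'] -> ['a', 'c']
'c': index 1 in ['a', 'c'] -> ['c', 'a']
'a': index 1 in ['c', 'a'] -> ['a', 'c']
'c': index 1 in ['a', 'c'] -> ['c', 'a']
'c': index 0 in ['c', 'a'] -> ['c', 'a']
'a': index 1 in ['c', 'a'] -> ['a', 'c']


Output: [0, 1, 1, 1, 0, 1]


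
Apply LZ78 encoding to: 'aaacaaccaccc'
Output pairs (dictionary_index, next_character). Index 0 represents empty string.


LZ78 encoding steps:
Dictionary: {0: ''}
Step 1: w='' (idx 0), next='a' -> output (0, 'a'), add 'a' as idx 1
Step 2: w='a' (idx 1), next='a' -> output (1, 'a'), add 'aa' as idx 2
Step 3: w='' (idx 0), next='c' -> output (0, 'c'), add 'c' as idx 3
Step 4: w='aa' (idx 2), next='c' -> output (2, 'c'), add 'aac' as idx 4
Step 5: w='c' (idx 3), next='a' -> output (3, 'a'), add 'ca' as idx 5
Step 6: w='c' (idx 3), next='c' -> output (3, 'c'), add 'cc' as idx 6
Step 7: w='c' (idx 3), end of input -> output (3, '')


Encoded: [(0, 'a'), (1, 'a'), (0, 'c'), (2, 'c'), (3, 'a'), (3, 'c'), (3, '')]


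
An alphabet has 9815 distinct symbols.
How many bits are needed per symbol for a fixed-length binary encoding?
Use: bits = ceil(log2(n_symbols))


log2(9815) = 13.2608
Bracket: 2^13 = 8192 < 9815 <= 2^14 = 16384
So ceil(log2(9815)) = 14

bits = ceil(log2(9815)) = ceil(13.2608) = 14 bits


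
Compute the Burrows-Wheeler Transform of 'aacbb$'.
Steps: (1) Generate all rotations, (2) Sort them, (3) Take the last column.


Rotations (sorted):
  0: $aacbb -> last char: b
  1: aacbb$ -> last char: $
  2: acbb$a -> last char: a
  3: b$aacb -> last char: b
  4: bb$aac -> last char: c
  5: cbb$aa -> last char: a


BWT = b$abca


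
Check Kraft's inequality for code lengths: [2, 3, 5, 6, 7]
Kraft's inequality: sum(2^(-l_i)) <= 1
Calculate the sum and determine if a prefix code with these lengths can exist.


Sum = 2^(-2) + 2^(-3) + 2^(-5) + 2^(-6) + 2^(-7)
    = 0.25 + 0.125 + 0.03125 + 0.015625 + 0.0078125
    = 55/128 = 0.4296875
Since 0.4296875 <= 1, Kraft's inequality IS satisfied.
A prefix code with these lengths CAN exist.

Kraft sum = 0.4296875. Satisfied.


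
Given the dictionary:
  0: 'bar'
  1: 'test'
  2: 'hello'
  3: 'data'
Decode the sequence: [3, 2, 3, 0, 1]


Look up each index in the dictionary:
  3 -> 'data'
  2 -> 'hello'
  3 -> 'data'
  0 -> 'bar'
  1 -> 'test'

Decoded: "data hello data bar test"


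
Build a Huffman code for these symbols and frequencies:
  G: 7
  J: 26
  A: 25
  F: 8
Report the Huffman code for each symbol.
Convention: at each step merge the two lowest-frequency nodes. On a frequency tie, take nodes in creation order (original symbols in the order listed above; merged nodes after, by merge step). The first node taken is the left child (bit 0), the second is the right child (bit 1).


Huffman tree construction:
Step 1: Merge G(7) + F(8) = 15
Step 2: Merge (G+F)(15) + A(25) = 40
Step 3: Merge J(26) + ((G+F)+A)(40) = 66
Read each symbol's code off the tree from the root (left child = 0, right child = 1).

Codes:
  G: 100 (length 3)
  J: 0 (length 1)
  A: 11 (length 2)
  F: 101 (length 3)
Average code length: 121/66 = 1.8333 bits/symbol


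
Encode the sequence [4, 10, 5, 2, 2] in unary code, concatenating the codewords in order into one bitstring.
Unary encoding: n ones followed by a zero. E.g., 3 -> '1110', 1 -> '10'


Encode each number as n ones followed by a terminating 0:
  4 -> 11110 (5 bits)
  10 -> 11111111110 (11 bits)
  5 -> 111110 (6 bits)
  2 -> 110 (3 bits)
  2 -> 110 (3 bits)
Total length = 5 + 11 + 6 + 3 + 3 = 28 bits.

Unary([4, 10, 5, 2, 2]) = 1111011111111110111110110110 (28 bits)


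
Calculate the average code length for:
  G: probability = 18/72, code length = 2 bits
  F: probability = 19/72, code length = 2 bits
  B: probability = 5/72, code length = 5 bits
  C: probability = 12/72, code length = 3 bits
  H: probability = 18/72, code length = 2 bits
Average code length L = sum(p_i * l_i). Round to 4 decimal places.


Weighted contributions p_i * l_i:
  G: (18/72) * 2 = 36/72
  F: (19/72) * 2 = 38/72
  B: (5/72) * 5 = 25/72
  C: (12/72) * 3 = 36/72
  H: (18/72) * 2 = 36/72
Sum = (36 + 38 + 25 + 36 + 36)/72 = 171/72

L = 171/72 = 2.3750 bits/symbol


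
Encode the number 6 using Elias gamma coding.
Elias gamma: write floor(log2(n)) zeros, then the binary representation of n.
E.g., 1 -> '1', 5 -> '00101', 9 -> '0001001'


num_bits = floor(log2(6)) + 1 = 3
leading_zeros = num_bits - 1 = 2
binary(6) = 110

Elias gamma(6) = '00' + '110' = 00110 (5 bits)


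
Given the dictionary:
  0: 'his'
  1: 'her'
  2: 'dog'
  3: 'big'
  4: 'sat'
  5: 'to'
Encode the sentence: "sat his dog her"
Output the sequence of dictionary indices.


Look up each word in the dictionary:
  'sat' -> 4
  'his' -> 0
  'dog' -> 2
  'her' -> 1

Encoded: [4, 0, 2, 1]


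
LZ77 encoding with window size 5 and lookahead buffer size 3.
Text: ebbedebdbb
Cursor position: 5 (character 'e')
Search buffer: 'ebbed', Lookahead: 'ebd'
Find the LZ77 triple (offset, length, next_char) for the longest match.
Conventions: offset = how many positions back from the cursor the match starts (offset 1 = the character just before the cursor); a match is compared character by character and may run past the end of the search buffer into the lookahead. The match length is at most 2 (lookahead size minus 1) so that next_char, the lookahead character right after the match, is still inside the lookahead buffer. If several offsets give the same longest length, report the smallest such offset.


Try each offset into the search buffer:
  offset=1 (pos 4, char 'd'): match length 0
  offset=2 (pos 3, char 'e'): match length 1
  offset=3 (pos 2, char 'b'): match length 0
  offset=4 (pos 1, char 'b'): match length 0
  offset=5 (pos 0, char 'e'): match length 2
Longest match has length 2 at offset 5.
next_char = character at position 5 + 2 = 7 -> 'd'

Best match: offset=5, length=2 (matching 'eb' starting at position 0)
LZ77 triple: (5, 2, 'd')


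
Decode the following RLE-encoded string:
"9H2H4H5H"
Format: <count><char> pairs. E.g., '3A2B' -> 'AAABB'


Expanding each <count><char> pair:
  9H -> 'HHHHHHHHH'
  2H -> 'HH'
  4H -> 'HHHH'
  5H -> 'HHHHH'

Decoded = HHHHHHHHHHHHHHHHHHHH


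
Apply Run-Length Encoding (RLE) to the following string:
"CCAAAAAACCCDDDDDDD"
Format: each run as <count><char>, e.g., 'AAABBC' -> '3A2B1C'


Scanning runs left to right:
  i=0: run of 'C' x 2 -> '2C'
  i=2: run of 'A' x 6 -> '6A'
  i=8: run of 'C' x 3 -> '3C'
  i=11: run of 'D' x 7 -> '7D'

RLE = 2C6A3C7D


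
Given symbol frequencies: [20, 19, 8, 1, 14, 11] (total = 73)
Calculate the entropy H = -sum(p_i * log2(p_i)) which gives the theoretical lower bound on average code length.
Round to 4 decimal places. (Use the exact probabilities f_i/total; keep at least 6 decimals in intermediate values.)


Per-symbol terms -p_i * log2(p_i) with p_i = f_i/73:
  p = 20/73 = 0.273973: log2(p) = -1.867896, -p*log2(p) = 0.511752
  p = 19/73 = 0.260274: log2(p) = -1.941897, -p*log2(p) = 0.505425
  p = 8/73 = 0.109589: log2(p) = -3.189825, -p*log2(p) = 0.349570
  p = 1/73 = 0.013699: log2(p) = -6.189825, -p*log2(p) = 0.084792
  p = 14/73 = 0.191781: log2(p) = -2.382470, -p*log2(p) = 0.456912
  p = 11/73 = 0.150685: log2(p) = -2.730393, -p*log2(p) = 0.411429
H = 0.511752 + 0.505425 + 0.349570 + 0.084792 + 0.456912 + 0.411429 = 2.319880

H = 2.3199 bits/symbol


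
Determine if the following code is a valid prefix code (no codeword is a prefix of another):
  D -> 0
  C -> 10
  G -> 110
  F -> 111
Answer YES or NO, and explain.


Checking each pair (does one codeword prefix another?):
  D='0' vs C='10': no prefix
  D='0' vs G='110': no prefix
  D='0' vs F='111': no prefix
  C='10' vs D='0': no prefix
  C='10' vs G='110': no prefix
  C='10' vs F='111': no prefix
  G='110' vs D='0': no prefix
  G='110' vs C='10': no prefix
  G='110' vs F='111': no prefix
  F='111' vs D='0': no prefix
  F='111' vs C='10': no prefix
  F='111' vs G='110': no prefix
No violation found over all pairs.

YES -- this is a valid prefix code. No codeword is a prefix of any other codeword.


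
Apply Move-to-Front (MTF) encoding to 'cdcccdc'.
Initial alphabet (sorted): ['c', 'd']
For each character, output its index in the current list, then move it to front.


MTF encoding:
'c': index 0 in ['c', 'd'] -> ['c', 'd']
'd': index 1 in ['c', 'd'] -> ['d', 'c']
'c': index 1 in ['d', 'c'] -> ['c', 'd']
'c': index 0 in ['c', 'd'] -> ['c', 'd']
'c': index 0 in ['c', 'd'] -> ['c', 'd']
'd': index 1 in ['c', 'd'] -> ['d', 'c']
'c': index 1 in ['d', 'c'] -> ['c', 'd']


Output: [0, 1, 1, 0, 0, 1, 1]


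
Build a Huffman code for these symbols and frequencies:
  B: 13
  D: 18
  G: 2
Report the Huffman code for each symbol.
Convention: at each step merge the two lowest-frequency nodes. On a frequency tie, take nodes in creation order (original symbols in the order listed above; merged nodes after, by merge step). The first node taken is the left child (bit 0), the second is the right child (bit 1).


Huffman tree construction:
Step 1: Merge G(2) + B(13) = 15
Step 2: Merge (G+B)(15) + D(18) = 33
Read each symbol's code off the tree from the root (left child = 0, right child = 1).

Codes:
  B: 01 (length 2)
  D: 1 (length 1)
  G: 00 (length 2)
Average code length: 48/33 = 1.4545 bits/symbol


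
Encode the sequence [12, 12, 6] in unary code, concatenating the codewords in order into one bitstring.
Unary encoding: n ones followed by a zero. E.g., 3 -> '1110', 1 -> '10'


Encode each number as n ones followed by a terminating 0:
  12 -> 1111111111110 (13 bits)
  12 -> 1111111111110 (13 bits)
  6 -> 1111110 (7 bits)
Total length = 13 + 13 + 7 = 33 bits.

Unary([12, 12, 6]) = 111111111111011111111111101111110 (33 bits)


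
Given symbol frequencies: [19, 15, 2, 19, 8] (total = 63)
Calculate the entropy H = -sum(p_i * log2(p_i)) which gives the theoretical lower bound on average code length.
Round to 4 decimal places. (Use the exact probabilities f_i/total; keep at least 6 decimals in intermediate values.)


Per-symbol terms -p_i * log2(p_i) with p_i = f_i/63:
  p = 19/63 = 0.301587: log2(p) = -1.729352, -p*log2(p) = 0.521551
  p = 15/63 = 0.238095: log2(p) = -2.070389, -p*log2(p) = 0.492950
  p = 2/63 = 0.031746: log2(p) = -4.977280, -p*log2(p) = 0.158009
  p = 19/63 = 0.301587: log2(p) = -1.729352, -p*log2(p) = 0.521551
  p = 8/63 = 0.126984: log2(p) = -2.977280, -p*log2(p) = 0.378067
H = 0.521551 + 0.492950 + 0.158009 + 0.521551 + 0.378067 = 2.072128

H = 2.0721 bits/symbol


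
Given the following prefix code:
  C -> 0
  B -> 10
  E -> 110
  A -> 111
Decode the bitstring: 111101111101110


Decoding step by step:
Bits 111 -> A
Bits 10 -> B
Bits 111 -> A
Bits 110 -> E
Bits 111 -> A
Bits 0 -> C


Decoded message: ABAEAC


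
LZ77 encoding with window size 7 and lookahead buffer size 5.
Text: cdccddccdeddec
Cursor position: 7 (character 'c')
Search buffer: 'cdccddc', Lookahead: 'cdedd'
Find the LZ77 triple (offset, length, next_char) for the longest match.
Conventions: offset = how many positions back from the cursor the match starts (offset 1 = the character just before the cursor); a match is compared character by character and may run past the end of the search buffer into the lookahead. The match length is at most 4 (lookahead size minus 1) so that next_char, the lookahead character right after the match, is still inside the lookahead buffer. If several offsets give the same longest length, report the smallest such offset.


Try each offset into the search buffer:
  offset=1 (pos 6, char 'c'): match length 1
  offset=2 (pos 5, char 'd'): match length 0
  offset=3 (pos 4, char 'd'): match length 0
  offset=4 (pos 3, char 'c'): match length 2
  offset=5 (pos 2, char 'c'): match length 1
  offset=6 (pos 1, char 'd'): match length 0
  offset=7 (pos 0, char 'c'): match length 2
Longest match has length 2, found at offsets 4, 7; take the smallest, offset 4.
next_char = character at position 7 + 2 = 9 -> 'e'

Best match: offset=4, length=2 (matching 'cd' starting at position 3)
LZ77 triple: (4, 2, 'e')


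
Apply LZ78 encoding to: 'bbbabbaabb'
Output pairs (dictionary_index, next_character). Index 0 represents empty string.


LZ78 encoding steps:
Dictionary: {0: ''}
Step 1: w='' (idx 0), next='b' -> output (0, 'b'), add 'b' as idx 1
Step 2: w='b' (idx 1), next='b' -> output (1, 'b'), add 'bb' as idx 2
Step 3: w='' (idx 0), next='a' -> output (0, 'a'), add 'a' as idx 3
Step 4: w='bb' (idx 2), next='a' -> output (2, 'a'), add 'bba' as idx 4
Step 5: w='a' (idx 3), next='b' -> output (3, 'b'), add 'ab' as idx 5
Step 6: w='b' (idx 1), end of input -> output (1, '')


Encoded: [(0, 'b'), (1, 'b'), (0, 'a'), (2, 'a'), (3, 'b'), (1, '')]


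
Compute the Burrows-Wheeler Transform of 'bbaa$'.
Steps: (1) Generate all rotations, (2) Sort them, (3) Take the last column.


Rotations (sorted):
  0: $bbaa -> last char: a
  1: a$bba -> last char: a
  2: aa$bb -> last char: b
  3: baa$b -> last char: b
  4: bbaa$ -> last char: $


BWT = aabb$


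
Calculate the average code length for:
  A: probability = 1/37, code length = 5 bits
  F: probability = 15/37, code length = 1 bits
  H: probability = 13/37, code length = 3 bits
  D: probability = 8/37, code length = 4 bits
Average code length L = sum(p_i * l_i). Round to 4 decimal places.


Weighted contributions p_i * l_i:
  A: (1/37) * 5 = 5/37
  F: (15/37) * 1 = 15/37
  H: (13/37) * 3 = 39/37
  D: (8/37) * 4 = 32/37
Sum = (5 + 15 + 39 + 32)/37 = 91/37

L = 91/37 = 2.4595 bits/symbol


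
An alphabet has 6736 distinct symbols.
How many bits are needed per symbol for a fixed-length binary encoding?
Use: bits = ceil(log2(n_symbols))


log2(6736) = 12.7177
Bracket: 2^12 = 4096 < 6736 <= 2^13 = 8192
So ceil(log2(6736)) = 13

bits = ceil(log2(6736)) = ceil(12.7177) = 13 bits


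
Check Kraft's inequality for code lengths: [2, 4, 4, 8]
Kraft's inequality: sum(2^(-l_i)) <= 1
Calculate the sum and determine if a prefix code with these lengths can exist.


Sum = 2^(-2) + 2^(-4) + 2^(-4) + 2^(-8)
    = 0.25 + 0.0625 + 0.0625 + 0.00390625
    = 97/256 = 0.37890625
Since 0.37890625 <= 1, Kraft's inequality IS satisfied.
A prefix code with these lengths CAN exist.

Kraft sum = 0.37890625. Satisfied.


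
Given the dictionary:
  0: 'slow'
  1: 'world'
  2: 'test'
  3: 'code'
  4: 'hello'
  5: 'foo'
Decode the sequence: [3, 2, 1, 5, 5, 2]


Look up each index in the dictionary:
  3 -> 'code'
  2 -> 'test'
  1 -> 'world'
  5 -> 'foo'
  5 -> 'foo'
  2 -> 'test'

Decoded: "code test world foo foo test"


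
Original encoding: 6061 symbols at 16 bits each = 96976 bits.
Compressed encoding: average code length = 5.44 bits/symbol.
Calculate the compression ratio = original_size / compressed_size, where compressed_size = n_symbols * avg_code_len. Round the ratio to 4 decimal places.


original_size = n_symbols * orig_bits = 6061 * 16 = 96976 bits
compressed_size = n_symbols * avg_code_len = 6061 * 5.44 = 32971.84 bits
ratio = original_size / compressed_size = 96976 / 32971.84 = 2.9412

Compression ratio = 2.9412


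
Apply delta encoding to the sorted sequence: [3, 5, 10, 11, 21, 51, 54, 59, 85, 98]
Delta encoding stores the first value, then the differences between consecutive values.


First value: 3
Deltas:
  5 - 3 = 2
  10 - 5 = 5
  11 - 10 = 1
  21 - 11 = 10
  51 - 21 = 30
  54 - 51 = 3
  59 - 54 = 5
  85 - 59 = 26
  98 - 85 = 13


Delta encoded: [3, 2, 5, 1, 10, 30, 3, 5, 26, 13]


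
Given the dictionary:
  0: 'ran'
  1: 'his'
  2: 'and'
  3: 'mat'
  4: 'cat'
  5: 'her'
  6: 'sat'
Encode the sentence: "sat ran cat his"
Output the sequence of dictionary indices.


Look up each word in the dictionary:
  'sat' -> 6
  'ran' -> 0
  'cat' -> 4
  'his' -> 1

Encoded: [6, 0, 4, 1]


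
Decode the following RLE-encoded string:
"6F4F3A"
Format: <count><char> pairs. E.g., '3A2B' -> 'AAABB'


Expanding each <count><char> pair:
  6F -> 'FFFFFF'
  4F -> 'FFFF'
  3A -> 'AAA'

Decoded = FFFFFFFFFFAAA


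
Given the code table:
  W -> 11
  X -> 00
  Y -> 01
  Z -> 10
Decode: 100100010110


Decoding:
10 -> Z
01 -> Y
00 -> X
01 -> Y
01 -> Y
10 -> Z


Result: ZYXYYZ


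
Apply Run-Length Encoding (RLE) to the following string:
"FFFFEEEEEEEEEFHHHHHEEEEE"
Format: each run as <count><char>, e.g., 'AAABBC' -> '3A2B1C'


Scanning runs left to right:
  i=0: run of 'F' x 4 -> '4F'
  i=4: run of 'E' x 9 -> '9E'
  i=13: run of 'F' x 1 -> '1F'
  i=14: run of 'H' x 5 -> '5H'
  i=19: run of 'E' x 5 -> '5E'

RLE = 4F9E1F5H5E


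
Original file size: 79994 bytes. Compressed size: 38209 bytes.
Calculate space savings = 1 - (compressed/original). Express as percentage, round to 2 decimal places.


ratio = compressed/original = 38209/79994 = 0.477648
savings = 1 - ratio = 1 - 0.477648 = 0.522352
as a percentage: 0.522352 * 100 = 52.24%

Space savings = 1 - 38209/79994 = 52.24%


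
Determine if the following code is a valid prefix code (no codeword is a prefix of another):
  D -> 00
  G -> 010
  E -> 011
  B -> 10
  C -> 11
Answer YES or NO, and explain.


Checking each pair (does one codeword prefix another?):
  D='00' vs G='010': no prefix
  D='00' vs E='011': no prefix
  D='00' vs B='10': no prefix
  D='00' vs C='11': no prefix
  G='010' vs D='00': no prefix
  G='010' vs E='011': no prefix
  G='010' vs B='10': no prefix
  G='010' vs C='11': no prefix
  E='011' vs D='00': no prefix
  E='011' vs G='010': no prefix
  E='011' vs B='10': no prefix
  E='011' vs C='11': no prefix
  B='10' vs D='00': no prefix
  B='10' vs G='010': no prefix
  B='10' vs E='011': no prefix
  B='10' vs C='11': no prefix
  C='11' vs D='00': no prefix
  C='11' vs G='010': no prefix
  C='11' vs E='011': no prefix
  C='11' vs B='10': no prefix
No violation found over all pairs.

YES -- this is a valid prefix code. No codeword is a prefix of any other codeword.


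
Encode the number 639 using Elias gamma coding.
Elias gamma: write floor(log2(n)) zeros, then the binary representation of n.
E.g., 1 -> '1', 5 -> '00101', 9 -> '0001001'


num_bits = floor(log2(639)) + 1 = 10
leading_zeros = num_bits - 1 = 9
binary(639) = 1001111111

Elias gamma(639) = '000000000' + '1001111111' = 0000000001001111111 (19 bits)


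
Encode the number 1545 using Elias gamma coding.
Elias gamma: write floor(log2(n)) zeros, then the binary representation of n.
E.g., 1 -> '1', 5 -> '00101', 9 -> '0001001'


num_bits = floor(log2(1545)) + 1 = 11
leading_zeros = num_bits - 1 = 10
binary(1545) = 11000001001

Elias gamma(1545) = '0000000000' + '11000001001' = 000000000011000001001 (21 bits)


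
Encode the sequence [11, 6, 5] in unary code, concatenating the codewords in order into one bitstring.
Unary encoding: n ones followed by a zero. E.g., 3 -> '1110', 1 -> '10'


Encode each number as n ones followed by a terminating 0:
  11 -> 111111111110 (12 bits)
  6 -> 1111110 (7 bits)
  5 -> 111110 (6 bits)
Total length = 12 + 7 + 6 = 25 bits.

Unary([11, 6, 5]) = 1111111111101111110111110 (25 bits)


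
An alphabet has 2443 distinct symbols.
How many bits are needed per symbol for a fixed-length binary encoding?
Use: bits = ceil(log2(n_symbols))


log2(2443) = 11.2544
Bracket: 2^11 = 2048 < 2443 <= 2^12 = 4096
So ceil(log2(2443)) = 12

bits = ceil(log2(2443)) = ceil(11.2544) = 12 bits


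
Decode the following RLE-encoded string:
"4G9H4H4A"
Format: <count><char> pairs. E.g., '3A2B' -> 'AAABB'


Expanding each <count><char> pair:
  4G -> 'GGGG'
  9H -> 'HHHHHHHHH'
  4H -> 'HHHH'
  4A -> 'AAAA'

Decoded = GGGGHHHHHHHHHHHHHAAAA


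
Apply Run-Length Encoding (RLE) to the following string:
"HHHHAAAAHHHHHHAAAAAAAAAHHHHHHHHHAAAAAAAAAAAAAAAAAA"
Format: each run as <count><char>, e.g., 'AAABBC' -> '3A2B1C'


Scanning runs left to right:
  i=0: run of 'H' x 4 -> '4H'
  i=4: run of 'A' x 4 -> '4A'
  i=8: run of 'H' x 6 -> '6H'
  i=14: run of 'A' x 9 -> '9A'
  i=23: run of 'H' x 9 -> '9H'
  i=32: run of 'A' x 18 -> '18A'

RLE = 4H4A6H9A9H18A


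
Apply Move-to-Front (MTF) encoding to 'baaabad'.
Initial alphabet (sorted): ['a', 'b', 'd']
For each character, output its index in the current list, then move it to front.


MTF encoding:
'b': index 1 in ['a', 'b', 'd'] -> ['b', 'a', 'd']
'a': index 1 in ['b', 'a', 'd'] -> ['a', 'b', 'd']
'a': index 0 in ['a', 'b', 'd'] -> ['a', 'b', 'd']
'a': index 0 in ['a', 'b', 'd'] -> ['a', 'b', 'd']
'b': index 1 in ['a', 'b', 'd'] -> ['b', 'a', 'd']
'a': index 1 in ['b', 'a', 'd'] -> ['a', 'b', 'd']
'd': index 2 in ['a', 'b', 'd'] -> ['d', 'a', 'b']


Output: [1, 1, 0, 0, 1, 1, 2]


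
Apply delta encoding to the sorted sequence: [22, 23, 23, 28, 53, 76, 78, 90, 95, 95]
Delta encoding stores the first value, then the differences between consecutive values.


First value: 22
Deltas:
  23 - 22 = 1
  23 - 23 = 0
  28 - 23 = 5
  53 - 28 = 25
  76 - 53 = 23
  78 - 76 = 2
  90 - 78 = 12
  95 - 90 = 5
  95 - 95 = 0


Delta encoded: [22, 1, 0, 5, 25, 23, 2, 12, 5, 0]


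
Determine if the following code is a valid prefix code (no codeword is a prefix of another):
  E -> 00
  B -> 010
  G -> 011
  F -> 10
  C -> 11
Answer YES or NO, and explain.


Checking each pair (does one codeword prefix another?):
  E='00' vs B='010': no prefix
  E='00' vs G='011': no prefix
  E='00' vs F='10': no prefix
  E='00' vs C='11': no prefix
  B='010' vs E='00': no prefix
  B='010' vs G='011': no prefix
  B='010' vs F='10': no prefix
  B='010' vs C='11': no prefix
  G='011' vs E='00': no prefix
  G='011' vs B='010': no prefix
  G='011' vs F='10': no prefix
  G='011' vs C='11': no prefix
  F='10' vs E='00': no prefix
  F='10' vs B='010': no prefix
  F='10' vs G='011': no prefix
  F='10' vs C='11': no prefix
  C='11' vs E='00': no prefix
  C='11' vs B='010': no prefix
  C='11' vs G='011': no prefix
  C='11' vs F='10': no prefix
No violation found over all pairs.

YES -- this is a valid prefix code. No codeword is a prefix of any other codeword.


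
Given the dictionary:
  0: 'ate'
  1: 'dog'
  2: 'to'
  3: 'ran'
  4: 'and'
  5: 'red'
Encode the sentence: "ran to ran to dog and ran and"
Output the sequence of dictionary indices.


Look up each word in the dictionary:
  'ran' -> 3
  'to' -> 2
  'ran' -> 3
  'to' -> 2
  'dog' -> 1
  'and' -> 4
  'ran' -> 3
  'and' -> 4

Encoded: [3, 2, 3, 2, 1, 4, 3, 4]


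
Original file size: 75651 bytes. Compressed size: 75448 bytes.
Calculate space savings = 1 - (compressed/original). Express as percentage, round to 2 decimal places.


ratio = compressed/original = 75448/75651 = 0.997317
savings = 1 - ratio = 1 - 0.997317 = 0.002683
as a percentage: 0.002683 * 100 = 0.27%

Space savings = 1 - 75448/75651 = 0.27%


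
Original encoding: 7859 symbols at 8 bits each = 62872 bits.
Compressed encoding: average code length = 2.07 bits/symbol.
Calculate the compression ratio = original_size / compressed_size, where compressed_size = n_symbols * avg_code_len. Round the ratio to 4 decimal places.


original_size = n_symbols * orig_bits = 7859 * 8 = 62872 bits
compressed_size = n_symbols * avg_code_len = 7859 * 2.07 = 16268.13 bits
ratio = original_size / compressed_size = 62872 / 16268.13 = 3.8647

Compression ratio = 3.8647


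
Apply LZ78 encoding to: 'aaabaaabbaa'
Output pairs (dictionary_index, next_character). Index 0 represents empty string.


LZ78 encoding steps:
Dictionary: {0: ''}
Step 1: w='' (idx 0), next='a' -> output (0, 'a'), add 'a' as idx 1
Step 2: w='a' (idx 1), next='a' -> output (1, 'a'), add 'aa' as idx 2
Step 3: w='' (idx 0), next='b' -> output (0, 'b'), add 'b' as idx 3
Step 4: w='aa' (idx 2), next='a' -> output (2, 'a'), add 'aaa' as idx 4
Step 5: w='b' (idx 3), next='b' -> output (3, 'b'), add 'bb' as idx 5
Step 6: w='aa' (idx 2), end of input -> output (2, '')


Encoded: [(0, 'a'), (1, 'a'), (0, 'b'), (2, 'a'), (3, 'b'), (2, '')]


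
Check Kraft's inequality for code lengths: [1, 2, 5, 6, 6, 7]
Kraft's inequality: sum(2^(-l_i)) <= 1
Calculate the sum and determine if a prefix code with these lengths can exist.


Sum = 2^(-1) + 2^(-2) + 2^(-5) + 2^(-6) + 2^(-6) + 2^(-7)
    = 0.5 + 0.25 + 0.03125 + 0.015625 + 0.015625 + 0.0078125
    = 105/128 = 0.8203125
Since 0.8203125 <= 1, Kraft's inequality IS satisfied.
A prefix code with these lengths CAN exist.

Kraft sum = 0.8203125. Satisfied.


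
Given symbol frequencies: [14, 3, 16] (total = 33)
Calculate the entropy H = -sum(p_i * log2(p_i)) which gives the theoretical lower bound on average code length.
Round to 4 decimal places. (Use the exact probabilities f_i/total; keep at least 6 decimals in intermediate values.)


Per-symbol terms -p_i * log2(p_i) with p_i = f_i/33:
  p = 14/33 = 0.424242: log2(p) = -1.237039, -p*log2(p) = 0.524805
  p = 3/33 = 0.090909: log2(p) = -3.459432, -p*log2(p) = 0.314494
  p = 16/33 = 0.484848: log2(p) = -1.044394, -p*log2(p) = 0.506373
H = 0.524805 + 0.314494 + 0.506373 = 1.345672

H = 1.3457 bits/symbol


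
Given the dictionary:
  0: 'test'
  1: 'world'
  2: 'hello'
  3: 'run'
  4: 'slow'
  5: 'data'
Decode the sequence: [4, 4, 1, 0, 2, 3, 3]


Look up each index in the dictionary:
  4 -> 'slow'
  4 -> 'slow'
  1 -> 'world'
  0 -> 'test'
  2 -> 'hello'
  3 -> 'run'
  3 -> 'run'

Decoded: "slow slow world test hello run run"


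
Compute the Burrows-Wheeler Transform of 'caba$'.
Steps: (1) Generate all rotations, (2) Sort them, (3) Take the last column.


Rotations (sorted):
  0: $caba -> last char: a
  1: a$cab -> last char: b
  2: aba$c -> last char: c
  3: ba$ca -> last char: a
  4: caba$ -> last char: $


BWT = abca$


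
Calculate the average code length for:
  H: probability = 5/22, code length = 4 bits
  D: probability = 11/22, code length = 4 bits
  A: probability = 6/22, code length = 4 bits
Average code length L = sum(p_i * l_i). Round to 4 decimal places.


Weighted contributions p_i * l_i:
  H: (5/22) * 4 = 20/22
  D: (11/22) * 4 = 44/22
  A: (6/22) * 4 = 24/22
Sum = (20 + 44 + 24)/22 = 88/22

L = 88/22 = 4.0000 bits/symbol


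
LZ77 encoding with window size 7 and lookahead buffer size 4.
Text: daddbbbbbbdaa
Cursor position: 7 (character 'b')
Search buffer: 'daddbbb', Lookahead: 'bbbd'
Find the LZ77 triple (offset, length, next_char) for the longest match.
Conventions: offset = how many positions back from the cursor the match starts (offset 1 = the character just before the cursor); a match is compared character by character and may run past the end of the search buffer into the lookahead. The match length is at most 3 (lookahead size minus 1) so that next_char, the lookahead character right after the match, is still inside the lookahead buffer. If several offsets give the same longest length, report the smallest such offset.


Try each offset into the search buffer:
  offset=1 (pos 6, char 'b'): match length 3
  offset=2 (pos 5, char 'b'): match length 3
  offset=3 (pos 4, char 'b'): match length 3
  offset=4 (pos 3, char 'd'): match length 0
  offset=5 (pos 2, char 'd'): match length 0
  offset=6 (pos 1, char 'a'): match length 0
  offset=7 (pos 0, char 'd'): match length 0
Longest match has length 3, found at offsets 1, 2, 3; take the smallest, offset 1.
next_char = character at position 7 + 3 = 10 -> 'd'

Best match: offset=1, length=3 (matching 'bbb' starting at position 6)
LZ77 triple: (1, 3, 'd')


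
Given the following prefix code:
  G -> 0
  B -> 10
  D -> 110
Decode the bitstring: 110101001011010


Decoding step by step:
Bits 110 -> D
Bits 10 -> B
Bits 10 -> B
Bits 0 -> G
Bits 10 -> B
Bits 110 -> D
Bits 10 -> B


Decoded message: DBBGBDB


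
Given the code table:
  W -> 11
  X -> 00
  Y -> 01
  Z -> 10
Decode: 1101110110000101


Decoding:
11 -> W
01 -> Y
11 -> W
01 -> Y
10 -> Z
00 -> X
01 -> Y
01 -> Y


Result: WYWYZXYY


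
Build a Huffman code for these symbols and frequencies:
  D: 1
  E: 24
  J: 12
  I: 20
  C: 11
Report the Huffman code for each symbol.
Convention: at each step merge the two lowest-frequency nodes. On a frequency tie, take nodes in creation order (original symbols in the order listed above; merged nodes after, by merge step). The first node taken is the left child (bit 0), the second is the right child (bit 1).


Huffman tree construction:
Step 1: Merge D(1) + C(11) = 12
Step 2: Merge J(12) + (D+C)(12) = 24
Step 3: Merge I(20) + E(24) = 44
Step 4: Merge (J+(D+C))(24) + (I+E)(44) = 68
Read each symbol's code off the tree from the root (left child = 0, right child = 1).

Codes:
  D: 010 (length 3)
  E: 11 (length 2)
  J: 00 (length 2)
  I: 10 (length 2)
  C: 011 (length 3)
Average code length: 148/68 = 2.1765 bits/symbol


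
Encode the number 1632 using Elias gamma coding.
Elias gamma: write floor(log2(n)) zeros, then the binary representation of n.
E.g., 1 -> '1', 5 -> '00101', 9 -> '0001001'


num_bits = floor(log2(1632)) + 1 = 11
leading_zeros = num_bits - 1 = 10
binary(1632) = 11001100000

Elias gamma(1632) = '0000000000' + '11001100000' = 000000000011001100000 (21 bits)


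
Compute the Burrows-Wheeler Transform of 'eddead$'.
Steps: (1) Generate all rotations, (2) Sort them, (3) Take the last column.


Rotations (sorted):
  0: $eddead -> last char: d
  1: ad$edde -> last char: e
  2: d$eddea -> last char: a
  3: ddead$e -> last char: e
  4: dead$ed -> last char: d
  5: ead$edd -> last char: d
  6: eddead$ -> last char: $


BWT = deaedd$


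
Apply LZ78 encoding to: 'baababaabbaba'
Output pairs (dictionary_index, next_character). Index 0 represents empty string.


LZ78 encoding steps:
Dictionary: {0: ''}
Step 1: w='' (idx 0), next='b' -> output (0, 'b'), add 'b' as idx 1
Step 2: w='' (idx 0), next='a' -> output (0, 'a'), add 'a' as idx 2
Step 3: w='a' (idx 2), next='b' -> output (2, 'b'), add 'ab' as idx 3
Step 4: w='ab' (idx 3), next='a' -> output (3, 'a'), add 'aba' as idx 4
Step 5: w='ab' (idx 3), next='b' -> output (3, 'b'), add 'abb' as idx 5
Step 6: w='aba' (idx 4), end of input -> output (4, '')


Encoded: [(0, 'b'), (0, 'a'), (2, 'b'), (3, 'a'), (3, 'b'), (4, '')]
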